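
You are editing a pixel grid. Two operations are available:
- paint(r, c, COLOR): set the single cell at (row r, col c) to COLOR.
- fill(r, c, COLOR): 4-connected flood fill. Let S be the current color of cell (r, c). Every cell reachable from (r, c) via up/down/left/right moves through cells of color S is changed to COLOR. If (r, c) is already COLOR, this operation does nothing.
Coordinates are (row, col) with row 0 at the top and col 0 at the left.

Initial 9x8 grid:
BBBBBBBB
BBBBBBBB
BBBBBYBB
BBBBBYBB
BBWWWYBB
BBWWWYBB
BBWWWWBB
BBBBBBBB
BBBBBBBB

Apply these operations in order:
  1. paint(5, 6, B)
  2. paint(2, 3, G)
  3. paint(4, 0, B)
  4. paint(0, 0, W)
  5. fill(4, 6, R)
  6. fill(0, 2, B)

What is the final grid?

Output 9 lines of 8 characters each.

Answer: WBBBBBBB
BBBBBBBB
BBBGBYBB
BBBBBYBB
BBWWWYBB
BBWWWYBB
BBWWWWBB
BBBBBBBB
BBBBBBBB

Derivation:
After op 1 paint(5,6,B):
BBBBBBBB
BBBBBBBB
BBBBBYBB
BBBBBYBB
BBWWWYBB
BBWWWYBB
BBWWWWBB
BBBBBBBB
BBBBBBBB
After op 2 paint(2,3,G):
BBBBBBBB
BBBBBBBB
BBBGBYBB
BBBBBYBB
BBWWWYBB
BBWWWYBB
BBWWWWBB
BBBBBBBB
BBBBBBBB
After op 3 paint(4,0,B):
BBBBBBBB
BBBBBBBB
BBBGBYBB
BBBBBYBB
BBWWWYBB
BBWWWYBB
BBWWWWBB
BBBBBBBB
BBBBBBBB
After op 4 paint(0,0,W):
WBBBBBBB
BBBBBBBB
BBBGBYBB
BBBBBYBB
BBWWWYBB
BBWWWYBB
BBWWWWBB
BBBBBBBB
BBBBBBBB
After op 5 fill(4,6,R) [56 cells changed]:
WRRRRRRR
RRRRRRRR
RRRGRYRR
RRRRRYRR
RRWWWYRR
RRWWWYRR
RRWWWWRR
RRRRRRRR
RRRRRRRR
After op 6 fill(0,2,B) [56 cells changed]:
WBBBBBBB
BBBBBBBB
BBBGBYBB
BBBBBYBB
BBWWWYBB
BBWWWYBB
BBWWWWBB
BBBBBBBB
BBBBBBBB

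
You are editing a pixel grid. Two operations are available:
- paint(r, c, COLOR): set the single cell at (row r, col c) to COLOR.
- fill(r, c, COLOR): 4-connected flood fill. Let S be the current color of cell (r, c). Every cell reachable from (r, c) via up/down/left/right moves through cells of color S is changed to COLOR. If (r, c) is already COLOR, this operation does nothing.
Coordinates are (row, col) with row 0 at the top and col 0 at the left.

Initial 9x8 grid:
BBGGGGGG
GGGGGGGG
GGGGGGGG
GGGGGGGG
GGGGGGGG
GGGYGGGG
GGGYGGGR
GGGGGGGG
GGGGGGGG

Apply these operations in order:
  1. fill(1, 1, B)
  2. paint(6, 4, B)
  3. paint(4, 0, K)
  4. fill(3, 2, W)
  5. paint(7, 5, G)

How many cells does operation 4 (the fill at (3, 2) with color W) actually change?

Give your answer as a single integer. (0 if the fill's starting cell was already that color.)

Answer: 68

Derivation:
After op 1 fill(1,1,B) [67 cells changed]:
BBBBBBBB
BBBBBBBB
BBBBBBBB
BBBBBBBB
BBBBBBBB
BBBYBBBB
BBBYBBBR
BBBBBBBB
BBBBBBBB
After op 2 paint(6,4,B):
BBBBBBBB
BBBBBBBB
BBBBBBBB
BBBBBBBB
BBBBBBBB
BBBYBBBB
BBBYBBBR
BBBBBBBB
BBBBBBBB
After op 3 paint(4,0,K):
BBBBBBBB
BBBBBBBB
BBBBBBBB
BBBBBBBB
KBBBBBBB
BBBYBBBB
BBBYBBBR
BBBBBBBB
BBBBBBBB
After op 4 fill(3,2,W) [68 cells changed]:
WWWWWWWW
WWWWWWWW
WWWWWWWW
WWWWWWWW
KWWWWWWW
WWWYWWWW
WWWYWWWR
WWWWWWWW
WWWWWWWW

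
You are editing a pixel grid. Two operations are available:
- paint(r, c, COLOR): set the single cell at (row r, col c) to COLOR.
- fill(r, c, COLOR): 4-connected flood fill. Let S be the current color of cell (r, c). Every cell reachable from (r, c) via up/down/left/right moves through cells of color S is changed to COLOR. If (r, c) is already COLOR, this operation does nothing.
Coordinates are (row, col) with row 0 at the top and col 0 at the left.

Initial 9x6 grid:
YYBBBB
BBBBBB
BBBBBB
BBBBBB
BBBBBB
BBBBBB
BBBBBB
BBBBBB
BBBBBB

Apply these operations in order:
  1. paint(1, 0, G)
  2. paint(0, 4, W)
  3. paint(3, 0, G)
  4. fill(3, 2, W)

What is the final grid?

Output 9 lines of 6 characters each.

Answer: YYWWWW
GWWWWW
WWWWWW
GWWWWW
WWWWWW
WWWWWW
WWWWWW
WWWWWW
WWWWWW

Derivation:
After op 1 paint(1,0,G):
YYBBBB
GBBBBB
BBBBBB
BBBBBB
BBBBBB
BBBBBB
BBBBBB
BBBBBB
BBBBBB
After op 2 paint(0,4,W):
YYBBWB
GBBBBB
BBBBBB
BBBBBB
BBBBBB
BBBBBB
BBBBBB
BBBBBB
BBBBBB
After op 3 paint(3,0,G):
YYBBWB
GBBBBB
BBBBBB
GBBBBB
BBBBBB
BBBBBB
BBBBBB
BBBBBB
BBBBBB
After op 4 fill(3,2,W) [49 cells changed]:
YYWWWW
GWWWWW
WWWWWW
GWWWWW
WWWWWW
WWWWWW
WWWWWW
WWWWWW
WWWWWW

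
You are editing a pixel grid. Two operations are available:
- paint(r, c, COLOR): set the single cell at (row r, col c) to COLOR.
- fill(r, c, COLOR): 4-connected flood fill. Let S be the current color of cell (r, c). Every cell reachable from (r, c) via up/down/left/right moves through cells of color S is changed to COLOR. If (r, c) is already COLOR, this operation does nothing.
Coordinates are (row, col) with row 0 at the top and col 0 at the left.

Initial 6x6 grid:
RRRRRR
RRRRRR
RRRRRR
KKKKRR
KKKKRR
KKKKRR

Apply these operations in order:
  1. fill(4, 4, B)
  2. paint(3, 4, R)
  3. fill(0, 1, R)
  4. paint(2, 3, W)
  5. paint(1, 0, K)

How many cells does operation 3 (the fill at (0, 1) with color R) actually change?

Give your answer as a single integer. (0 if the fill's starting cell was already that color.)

After op 1 fill(4,4,B) [24 cells changed]:
BBBBBB
BBBBBB
BBBBBB
KKKKBB
KKKKBB
KKKKBB
After op 2 paint(3,4,R):
BBBBBB
BBBBBB
BBBBBB
KKKKRB
KKKKBB
KKKKBB
After op 3 fill(0,1,R) [23 cells changed]:
RRRRRR
RRRRRR
RRRRRR
KKKKRR
KKKKRR
KKKKRR

Answer: 23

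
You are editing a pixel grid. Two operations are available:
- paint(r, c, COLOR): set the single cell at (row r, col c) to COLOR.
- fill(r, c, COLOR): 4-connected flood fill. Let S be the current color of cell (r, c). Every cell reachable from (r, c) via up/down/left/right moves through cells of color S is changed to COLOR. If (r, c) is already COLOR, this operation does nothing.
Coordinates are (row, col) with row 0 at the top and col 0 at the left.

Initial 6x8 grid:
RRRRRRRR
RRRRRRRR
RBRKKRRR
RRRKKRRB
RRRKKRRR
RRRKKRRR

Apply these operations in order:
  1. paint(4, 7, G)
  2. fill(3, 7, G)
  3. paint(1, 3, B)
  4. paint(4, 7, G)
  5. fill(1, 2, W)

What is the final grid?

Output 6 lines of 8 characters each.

Answer: WWWWWWWW
WWWBWWWW
WBWKKWWW
WWWKKWWG
WWWKKWWG
WWWKKWWW

Derivation:
After op 1 paint(4,7,G):
RRRRRRRR
RRRRRRRR
RBRKKRRR
RRRKKRRB
RRRKKRRG
RRRKKRRR
After op 2 fill(3,7,G) [1 cells changed]:
RRRRRRRR
RRRRRRRR
RBRKKRRR
RRRKKRRG
RRRKKRRG
RRRKKRRR
After op 3 paint(1,3,B):
RRRRRRRR
RRRBRRRR
RBRKKRRR
RRRKKRRG
RRRKKRRG
RRRKKRRR
After op 4 paint(4,7,G):
RRRRRRRR
RRRBRRRR
RBRKKRRR
RRRKKRRG
RRRKKRRG
RRRKKRRR
After op 5 fill(1,2,W) [36 cells changed]:
WWWWWWWW
WWWBWWWW
WBWKKWWW
WWWKKWWG
WWWKKWWG
WWWKKWWW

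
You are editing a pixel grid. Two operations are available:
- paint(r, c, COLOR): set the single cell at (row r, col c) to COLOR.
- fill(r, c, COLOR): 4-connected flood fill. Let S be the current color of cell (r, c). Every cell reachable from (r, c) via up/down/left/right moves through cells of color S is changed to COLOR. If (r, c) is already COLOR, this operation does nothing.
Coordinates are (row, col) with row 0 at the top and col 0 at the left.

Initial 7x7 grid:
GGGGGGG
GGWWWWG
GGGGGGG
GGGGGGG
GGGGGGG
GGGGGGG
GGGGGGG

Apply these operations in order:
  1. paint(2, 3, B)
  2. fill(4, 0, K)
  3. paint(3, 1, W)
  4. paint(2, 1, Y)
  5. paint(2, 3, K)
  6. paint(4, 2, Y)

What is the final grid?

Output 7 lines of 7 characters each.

Answer: KKKKKKK
KKWWWWK
KYKKKKK
KWKKKKK
KKYKKKK
KKKKKKK
KKKKKKK

Derivation:
After op 1 paint(2,3,B):
GGGGGGG
GGWWWWG
GGGBGGG
GGGGGGG
GGGGGGG
GGGGGGG
GGGGGGG
After op 2 fill(4,0,K) [44 cells changed]:
KKKKKKK
KKWWWWK
KKKBKKK
KKKKKKK
KKKKKKK
KKKKKKK
KKKKKKK
After op 3 paint(3,1,W):
KKKKKKK
KKWWWWK
KKKBKKK
KWKKKKK
KKKKKKK
KKKKKKK
KKKKKKK
After op 4 paint(2,1,Y):
KKKKKKK
KKWWWWK
KYKBKKK
KWKKKKK
KKKKKKK
KKKKKKK
KKKKKKK
After op 5 paint(2,3,K):
KKKKKKK
KKWWWWK
KYKKKKK
KWKKKKK
KKKKKKK
KKKKKKK
KKKKKKK
After op 6 paint(4,2,Y):
KKKKKKK
KKWWWWK
KYKKKKK
KWKKKKK
KKYKKKK
KKKKKKK
KKKKKKK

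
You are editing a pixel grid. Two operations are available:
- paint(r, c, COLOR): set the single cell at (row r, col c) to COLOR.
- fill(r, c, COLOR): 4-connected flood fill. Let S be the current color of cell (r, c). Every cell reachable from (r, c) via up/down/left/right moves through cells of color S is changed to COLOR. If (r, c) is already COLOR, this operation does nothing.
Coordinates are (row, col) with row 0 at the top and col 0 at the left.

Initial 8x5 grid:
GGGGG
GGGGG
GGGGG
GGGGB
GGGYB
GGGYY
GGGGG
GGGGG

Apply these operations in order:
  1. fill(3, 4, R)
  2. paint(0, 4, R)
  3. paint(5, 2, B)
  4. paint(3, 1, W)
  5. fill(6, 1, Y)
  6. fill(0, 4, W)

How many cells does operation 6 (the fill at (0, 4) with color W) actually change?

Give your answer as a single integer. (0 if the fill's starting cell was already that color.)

Answer: 1

Derivation:
After op 1 fill(3,4,R) [2 cells changed]:
GGGGG
GGGGG
GGGGG
GGGGR
GGGYR
GGGYY
GGGGG
GGGGG
After op 2 paint(0,4,R):
GGGGR
GGGGG
GGGGG
GGGGR
GGGYR
GGGYY
GGGGG
GGGGG
After op 3 paint(5,2,B):
GGGGR
GGGGG
GGGGG
GGGGR
GGGYR
GGBYY
GGGGG
GGGGG
After op 4 paint(3,1,W):
GGGGR
GGGGG
GGGGG
GWGGR
GGGYR
GGBYY
GGGGG
GGGGG
After op 5 fill(6,1,Y) [32 cells changed]:
YYYYR
YYYYY
YYYYY
YWYYR
YYYYR
YYBYY
YYYYY
YYYYY
After op 6 fill(0,4,W) [1 cells changed]:
YYYYW
YYYYY
YYYYY
YWYYR
YYYYR
YYBYY
YYYYY
YYYYY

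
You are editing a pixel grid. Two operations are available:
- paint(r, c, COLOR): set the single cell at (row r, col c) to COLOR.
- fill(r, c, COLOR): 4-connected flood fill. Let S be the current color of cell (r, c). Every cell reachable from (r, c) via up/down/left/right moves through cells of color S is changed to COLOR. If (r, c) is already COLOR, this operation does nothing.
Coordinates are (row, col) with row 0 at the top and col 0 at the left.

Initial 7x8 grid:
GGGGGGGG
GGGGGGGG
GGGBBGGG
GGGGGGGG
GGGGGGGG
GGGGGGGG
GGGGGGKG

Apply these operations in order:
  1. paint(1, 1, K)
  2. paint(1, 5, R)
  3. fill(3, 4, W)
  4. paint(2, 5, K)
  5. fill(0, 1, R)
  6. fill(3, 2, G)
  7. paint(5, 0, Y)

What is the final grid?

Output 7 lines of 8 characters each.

After op 1 paint(1,1,K):
GGGGGGGG
GKGGGGGG
GGGBBGGG
GGGGGGGG
GGGGGGGG
GGGGGGGG
GGGGGGKG
After op 2 paint(1,5,R):
GGGGGGGG
GKGGGRGG
GGGBBGGG
GGGGGGGG
GGGGGGGG
GGGGGGGG
GGGGGGKG
After op 3 fill(3,4,W) [51 cells changed]:
WWWWWWWW
WKWWWRWW
WWWBBWWW
WWWWWWWW
WWWWWWWW
WWWWWWWW
WWWWWWKW
After op 4 paint(2,5,K):
WWWWWWWW
WKWWWRWW
WWWBBKWW
WWWWWWWW
WWWWWWWW
WWWWWWWW
WWWWWWKW
After op 5 fill(0,1,R) [50 cells changed]:
RRRRRRRR
RKRRRRRR
RRRBBKRR
RRRRRRRR
RRRRRRRR
RRRRRRRR
RRRRRRKR
After op 6 fill(3,2,G) [51 cells changed]:
GGGGGGGG
GKGGGGGG
GGGBBKGG
GGGGGGGG
GGGGGGGG
GGGGGGGG
GGGGGGKG
After op 7 paint(5,0,Y):
GGGGGGGG
GKGGGGGG
GGGBBKGG
GGGGGGGG
GGGGGGGG
YGGGGGGG
GGGGGGKG

Answer: GGGGGGGG
GKGGGGGG
GGGBBKGG
GGGGGGGG
GGGGGGGG
YGGGGGGG
GGGGGGKG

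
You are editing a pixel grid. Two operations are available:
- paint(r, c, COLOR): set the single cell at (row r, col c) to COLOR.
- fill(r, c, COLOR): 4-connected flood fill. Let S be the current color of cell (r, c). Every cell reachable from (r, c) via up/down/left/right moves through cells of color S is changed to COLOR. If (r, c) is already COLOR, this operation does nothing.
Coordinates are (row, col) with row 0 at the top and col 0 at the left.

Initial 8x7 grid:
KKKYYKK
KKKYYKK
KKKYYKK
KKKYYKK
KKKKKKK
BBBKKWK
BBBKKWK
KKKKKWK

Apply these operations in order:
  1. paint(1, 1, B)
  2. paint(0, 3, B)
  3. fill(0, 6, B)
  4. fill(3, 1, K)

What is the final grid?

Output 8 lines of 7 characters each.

Answer: KKKKYKK
KKKYYKK
KKKYYKK
KKKYYKK
KKKKKKK
KKKKKWK
KKKKKWK
KKKKKWK

Derivation:
After op 1 paint(1,1,B):
KKKYYKK
KBKYYKK
KKKYYKK
KKKYYKK
KKKKKKK
BBBKKWK
BBBKKWK
KKKKKWK
After op 2 paint(0,3,B):
KKKBYKK
KBKYYKK
KKKYYKK
KKKYYKK
KKKKKKK
BBBKKWK
BBBKKWK
KKKKKWK
After op 3 fill(0,6,B) [38 cells changed]:
BBBBYBB
BBBYYBB
BBBYYBB
BBBYYBB
BBBBBBB
BBBBBWB
BBBBBWB
BBBBBWB
After op 4 fill(3,1,K) [46 cells changed]:
KKKKYKK
KKKYYKK
KKKYYKK
KKKYYKK
KKKKKKK
KKKKKWK
KKKKKWK
KKKKKWK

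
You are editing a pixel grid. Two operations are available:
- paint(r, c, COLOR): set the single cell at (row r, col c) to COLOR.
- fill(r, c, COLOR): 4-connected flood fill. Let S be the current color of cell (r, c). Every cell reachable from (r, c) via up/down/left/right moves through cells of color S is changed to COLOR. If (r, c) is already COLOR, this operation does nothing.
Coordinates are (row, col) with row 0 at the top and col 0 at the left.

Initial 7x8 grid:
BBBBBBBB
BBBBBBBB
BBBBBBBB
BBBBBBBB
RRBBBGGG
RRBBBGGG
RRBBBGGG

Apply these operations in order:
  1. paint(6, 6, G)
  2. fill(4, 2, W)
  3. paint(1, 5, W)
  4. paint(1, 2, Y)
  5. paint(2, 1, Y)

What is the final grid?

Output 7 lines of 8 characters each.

Answer: WWWWWWWW
WWYWWWWW
WYWWWWWW
WWWWWWWW
RRWWWGGG
RRWWWGGG
RRWWWGGG

Derivation:
After op 1 paint(6,6,G):
BBBBBBBB
BBBBBBBB
BBBBBBBB
BBBBBBBB
RRBBBGGG
RRBBBGGG
RRBBBGGG
After op 2 fill(4,2,W) [41 cells changed]:
WWWWWWWW
WWWWWWWW
WWWWWWWW
WWWWWWWW
RRWWWGGG
RRWWWGGG
RRWWWGGG
After op 3 paint(1,5,W):
WWWWWWWW
WWWWWWWW
WWWWWWWW
WWWWWWWW
RRWWWGGG
RRWWWGGG
RRWWWGGG
After op 4 paint(1,2,Y):
WWWWWWWW
WWYWWWWW
WWWWWWWW
WWWWWWWW
RRWWWGGG
RRWWWGGG
RRWWWGGG
After op 5 paint(2,1,Y):
WWWWWWWW
WWYWWWWW
WYWWWWWW
WWWWWWWW
RRWWWGGG
RRWWWGGG
RRWWWGGG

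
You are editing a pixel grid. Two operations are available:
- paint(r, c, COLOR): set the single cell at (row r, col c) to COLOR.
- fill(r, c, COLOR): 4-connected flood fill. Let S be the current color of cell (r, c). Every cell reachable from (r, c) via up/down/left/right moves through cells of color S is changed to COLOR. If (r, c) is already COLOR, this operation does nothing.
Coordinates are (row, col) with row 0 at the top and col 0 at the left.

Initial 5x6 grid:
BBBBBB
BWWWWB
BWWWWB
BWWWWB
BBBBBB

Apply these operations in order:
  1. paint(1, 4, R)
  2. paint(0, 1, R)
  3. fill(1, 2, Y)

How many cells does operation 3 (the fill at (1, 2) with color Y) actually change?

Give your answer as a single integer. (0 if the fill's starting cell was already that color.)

After op 1 paint(1,4,R):
BBBBBB
BWWWRB
BWWWWB
BWWWWB
BBBBBB
After op 2 paint(0,1,R):
BRBBBB
BWWWRB
BWWWWB
BWWWWB
BBBBBB
After op 3 fill(1,2,Y) [11 cells changed]:
BRBBBB
BYYYRB
BYYYYB
BYYYYB
BBBBBB

Answer: 11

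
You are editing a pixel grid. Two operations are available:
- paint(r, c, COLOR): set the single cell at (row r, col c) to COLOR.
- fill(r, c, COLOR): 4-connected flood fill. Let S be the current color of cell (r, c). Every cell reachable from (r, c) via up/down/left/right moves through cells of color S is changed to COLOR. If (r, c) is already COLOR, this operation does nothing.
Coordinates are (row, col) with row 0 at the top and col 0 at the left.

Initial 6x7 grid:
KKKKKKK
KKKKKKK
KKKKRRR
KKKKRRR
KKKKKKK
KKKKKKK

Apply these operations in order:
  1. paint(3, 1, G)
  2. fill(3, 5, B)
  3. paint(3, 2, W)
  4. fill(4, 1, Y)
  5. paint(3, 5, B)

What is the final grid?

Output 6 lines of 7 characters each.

After op 1 paint(3,1,G):
KKKKKKK
KKKKKKK
KKKKRRR
KGKKRRR
KKKKKKK
KKKKKKK
After op 2 fill(3,5,B) [6 cells changed]:
KKKKKKK
KKKKKKK
KKKKBBB
KGKKBBB
KKKKKKK
KKKKKKK
After op 3 paint(3,2,W):
KKKKKKK
KKKKKKK
KKKKBBB
KGWKBBB
KKKKKKK
KKKKKKK
After op 4 fill(4,1,Y) [34 cells changed]:
YYYYYYY
YYYYYYY
YYYYBBB
YGWYBBB
YYYYYYY
YYYYYYY
After op 5 paint(3,5,B):
YYYYYYY
YYYYYYY
YYYYBBB
YGWYBBB
YYYYYYY
YYYYYYY

Answer: YYYYYYY
YYYYYYY
YYYYBBB
YGWYBBB
YYYYYYY
YYYYYYY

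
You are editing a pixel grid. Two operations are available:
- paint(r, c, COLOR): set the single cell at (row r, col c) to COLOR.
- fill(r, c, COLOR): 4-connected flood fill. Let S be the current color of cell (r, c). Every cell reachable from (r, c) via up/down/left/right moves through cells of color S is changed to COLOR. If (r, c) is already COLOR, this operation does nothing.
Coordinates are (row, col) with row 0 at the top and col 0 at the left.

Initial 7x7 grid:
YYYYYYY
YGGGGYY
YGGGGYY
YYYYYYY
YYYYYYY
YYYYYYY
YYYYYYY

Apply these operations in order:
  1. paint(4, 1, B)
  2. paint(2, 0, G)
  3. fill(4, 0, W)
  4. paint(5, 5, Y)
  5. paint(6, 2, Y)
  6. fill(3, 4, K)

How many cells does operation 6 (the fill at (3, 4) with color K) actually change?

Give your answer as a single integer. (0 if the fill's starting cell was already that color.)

Answer: 37

Derivation:
After op 1 paint(4,1,B):
YYYYYYY
YGGGGYY
YGGGGYY
YYYYYYY
YBYYYYY
YYYYYYY
YYYYYYY
After op 2 paint(2,0,G):
YYYYYYY
YGGGGYY
GGGGGYY
YYYYYYY
YBYYYYY
YYYYYYY
YYYYYYY
After op 3 fill(4,0,W) [39 cells changed]:
WWWWWWW
WGGGGWW
GGGGGWW
WWWWWWW
WBWWWWW
WWWWWWW
WWWWWWW
After op 4 paint(5,5,Y):
WWWWWWW
WGGGGWW
GGGGGWW
WWWWWWW
WBWWWWW
WWWWWYW
WWWWWWW
After op 5 paint(6,2,Y):
WWWWWWW
WGGGGWW
GGGGGWW
WWWWWWW
WBWWWWW
WWWWWYW
WWYWWWW
After op 6 fill(3,4,K) [37 cells changed]:
KKKKKKK
KGGGGKK
GGGGGKK
KKKKKKK
KBKKKKK
KKKKKYK
KKYKKKK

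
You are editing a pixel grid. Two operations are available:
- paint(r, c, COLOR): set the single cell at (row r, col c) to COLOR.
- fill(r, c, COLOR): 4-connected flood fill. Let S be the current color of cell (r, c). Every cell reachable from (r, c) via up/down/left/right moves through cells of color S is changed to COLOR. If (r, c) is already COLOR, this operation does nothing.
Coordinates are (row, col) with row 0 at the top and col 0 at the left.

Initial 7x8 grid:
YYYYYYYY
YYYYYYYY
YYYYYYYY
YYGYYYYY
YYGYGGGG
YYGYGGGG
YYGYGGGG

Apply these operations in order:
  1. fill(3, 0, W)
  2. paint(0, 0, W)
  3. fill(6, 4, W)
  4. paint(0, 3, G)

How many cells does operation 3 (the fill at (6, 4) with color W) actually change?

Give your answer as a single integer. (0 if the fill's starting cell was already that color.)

Answer: 12

Derivation:
After op 1 fill(3,0,W) [40 cells changed]:
WWWWWWWW
WWWWWWWW
WWWWWWWW
WWGWWWWW
WWGWGGGG
WWGWGGGG
WWGWGGGG
After op 2 paint(0,0,W):
WWWWWWWW
WWWWWWWW
WWWWWWWW
WWGWWWWW
WWGWGGGG
WWGWGGGG
WWGWGGGG
After op 3 fill(6,4,W) [12 cells changed]:
WWWWWWWW
WWWWWWWW
WWWWWWWW
WWGWWWWW
WWGWWWWW
WWGWWWWW
WWGWWWWW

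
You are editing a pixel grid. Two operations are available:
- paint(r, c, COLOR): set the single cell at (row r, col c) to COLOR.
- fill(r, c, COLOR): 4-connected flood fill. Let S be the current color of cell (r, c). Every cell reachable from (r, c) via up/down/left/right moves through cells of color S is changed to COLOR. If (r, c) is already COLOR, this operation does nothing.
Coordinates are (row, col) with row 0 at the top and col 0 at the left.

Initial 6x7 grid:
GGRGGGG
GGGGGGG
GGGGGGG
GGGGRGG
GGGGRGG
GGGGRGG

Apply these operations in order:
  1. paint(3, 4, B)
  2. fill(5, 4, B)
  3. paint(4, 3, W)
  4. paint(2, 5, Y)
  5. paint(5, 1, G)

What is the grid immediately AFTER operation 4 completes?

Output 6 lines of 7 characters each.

After op 1 paint(3,4,B):
GGRGGGG
GGGGGGG
GGGGGGG
GGGGBGG
GGGGRGG
GGGGRGG
After op 2 fill(5,4,B) [2 cells changed]:
GGRGGGG
GGGGGGG
GGGGGGG
GGGGBGG
GGGGBGG
GGGGBGG
After op 3 paint(4,3,W):
GGRGGGG
GGGGGGG
GGGGGGG
GGGGBGG
GGGWBGG
GGGGBGG
After op 4 paint(2,5,Y):
GGRGGGG
GGGGGGG
GGGGGYG
GGGGBGG
GGGWBGG
GGGGBGG

Answer: GGRGGGG
GGGGGGG
GGGGGYG
GGGGBGG
GGGWBGG
GGGGBGG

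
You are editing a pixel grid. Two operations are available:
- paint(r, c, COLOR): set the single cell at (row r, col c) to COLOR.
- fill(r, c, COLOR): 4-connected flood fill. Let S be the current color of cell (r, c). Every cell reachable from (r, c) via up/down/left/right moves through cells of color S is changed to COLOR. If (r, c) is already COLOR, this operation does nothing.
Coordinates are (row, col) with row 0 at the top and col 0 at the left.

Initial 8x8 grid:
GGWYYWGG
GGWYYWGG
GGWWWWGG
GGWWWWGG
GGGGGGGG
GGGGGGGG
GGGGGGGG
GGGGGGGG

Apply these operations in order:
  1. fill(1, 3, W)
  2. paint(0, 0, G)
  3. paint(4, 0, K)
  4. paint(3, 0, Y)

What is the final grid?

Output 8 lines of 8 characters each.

Answer: GGWWWWGG
GGWWWWGG
GGWWWWGG
YGWWWWGG
KGGGGGGG
GGGGGGGG
GGGGGGGG
GGGGGGGG

Derivation:
After op 1 fill(1,3,W) [4 cells changed]:
GGWWWWGG
GGWWWWGG
GGWWWWGG
GGWWWWGG
GGGGGGGG
GGGGGGGG
GGGGGGGG
GGGGGGGG
After op 2 paint(0,0,G):
GGWWWWGG
GGWWWWGG
GGWWWWGG
GGWWWWGG
GGGGGGGG
GGGGGGGG
GGGGGGGG
GGGGGGGG
After op 3 paint(4,0,K):
GGWWWWGG
GGWWWWGG
GGWWWWGG
GGWWWWGG
KGGGGGGG
GGGGGGGG
GGGGGGGG
GGGGGGGG
After op 4 paint(3,0,Y):
GGWWWWGG
GGWWWWGG
GGWWWWGG
YGWWWWGG
KGGGGGGG
GGGGGGGG
GGGGGGGG
GGGGGGGG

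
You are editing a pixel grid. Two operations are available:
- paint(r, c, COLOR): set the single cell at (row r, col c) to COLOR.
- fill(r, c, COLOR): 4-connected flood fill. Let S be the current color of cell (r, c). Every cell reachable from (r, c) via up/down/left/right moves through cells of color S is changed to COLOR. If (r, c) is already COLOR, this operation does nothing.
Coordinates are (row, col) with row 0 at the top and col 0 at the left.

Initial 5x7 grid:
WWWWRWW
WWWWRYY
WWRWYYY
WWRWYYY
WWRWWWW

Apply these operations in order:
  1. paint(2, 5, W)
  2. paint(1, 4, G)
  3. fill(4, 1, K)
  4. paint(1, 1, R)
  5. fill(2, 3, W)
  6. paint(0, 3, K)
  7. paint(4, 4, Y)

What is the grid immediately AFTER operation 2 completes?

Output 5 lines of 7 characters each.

Answer: WWWWRWW
WWWWGYY
WWRWYWY
WWRWYYY
WWRWWWW

Derivation:
After op 1 paint(2,5,W):
WWWWRWW
WWWWRYY
WWRWYWY
WWRWYYY
WWRWWWW
After op 2 paint(1,4,G):
WWWWRWW
WWWWGYY
WWRWYWY
WWRWYYY
WWRWWWW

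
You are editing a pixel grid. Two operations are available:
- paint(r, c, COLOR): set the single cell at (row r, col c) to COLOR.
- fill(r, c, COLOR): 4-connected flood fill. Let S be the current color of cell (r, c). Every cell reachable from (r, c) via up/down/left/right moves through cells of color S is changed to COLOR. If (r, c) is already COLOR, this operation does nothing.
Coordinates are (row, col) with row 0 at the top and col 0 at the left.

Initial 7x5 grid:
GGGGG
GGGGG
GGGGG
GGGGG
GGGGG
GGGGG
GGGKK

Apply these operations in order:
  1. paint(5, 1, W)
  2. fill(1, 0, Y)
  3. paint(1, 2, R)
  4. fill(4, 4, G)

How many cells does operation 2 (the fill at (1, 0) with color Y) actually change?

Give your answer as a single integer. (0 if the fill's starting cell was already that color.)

After op 1 paint(5,1,W):
GGGGG
GGGGG
GGGGG
GGGGG
GGGGG
GWGGG
GGGKK
After op 2 fill(1,0,Y) [32 cells changed]:
YYYYY
YYYYY
YYYYY
YYYYY
YYYYY
YWYYY
YYYKK

Answer: 32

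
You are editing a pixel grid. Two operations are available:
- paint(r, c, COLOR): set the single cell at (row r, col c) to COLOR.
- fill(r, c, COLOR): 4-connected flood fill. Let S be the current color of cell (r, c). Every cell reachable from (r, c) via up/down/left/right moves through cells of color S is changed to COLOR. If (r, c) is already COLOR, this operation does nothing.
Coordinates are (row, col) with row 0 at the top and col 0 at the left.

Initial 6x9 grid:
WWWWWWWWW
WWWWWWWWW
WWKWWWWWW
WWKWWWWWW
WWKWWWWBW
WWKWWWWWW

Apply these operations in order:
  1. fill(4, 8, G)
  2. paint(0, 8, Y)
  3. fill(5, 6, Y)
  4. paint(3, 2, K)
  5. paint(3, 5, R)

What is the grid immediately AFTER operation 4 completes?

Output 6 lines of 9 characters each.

Answer: YYYYYYYYY
YYYYYYYYY
YYKYYYYYY
YYKYYYYYY
YYKYYYYBY
YYKYYYYYY

Derivation:
After op 1 fill(4,8,G) [49 cells changed]:
GGGGGGGGG
GGGGGGGGG
GGKGGGGGG
GGKGGGGGG
GGKGGGGBG
GGKGGGGGG
After op 2 paint(0,8,Y):
GGGGGGGGY
GGGGGGGGG
GGKGGGGGG
GGKGGGGGG
GGKGGGGBG
GGKGGGGGG
After op 3 fill(5,6,Y) [48 cells changed]:
YYYYYYYYY
YYYYYYYYY
YYKYYYYYY
YYKYYYYYY
YYKYYYYBY
YYKYYYYYY
After op 4 paint(3,2,K):
YYYYYYYYY
YYYYYYYYY
YYKYYYYYY
YYKYYYYYY
YYKYYYYBY
YYKYYYYYY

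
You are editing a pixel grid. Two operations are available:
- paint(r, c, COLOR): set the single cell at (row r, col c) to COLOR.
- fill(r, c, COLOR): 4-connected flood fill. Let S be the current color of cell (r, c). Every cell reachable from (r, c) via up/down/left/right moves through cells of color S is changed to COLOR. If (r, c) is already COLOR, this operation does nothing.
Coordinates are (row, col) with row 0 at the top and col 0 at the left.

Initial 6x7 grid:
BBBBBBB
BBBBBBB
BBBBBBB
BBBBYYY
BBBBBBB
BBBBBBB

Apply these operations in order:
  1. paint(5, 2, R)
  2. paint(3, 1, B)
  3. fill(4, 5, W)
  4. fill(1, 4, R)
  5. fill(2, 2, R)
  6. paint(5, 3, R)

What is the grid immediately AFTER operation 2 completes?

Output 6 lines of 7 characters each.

After op 1 paint(5,2,R):
BBBBBBB
BBBBBBB
BBBBBBB
BBBBYYY
BBBBBBB
BBRBBBB
After op 2 paint(3,1,B):
BBBBBBB
BBBBBBB
BBBBBBB
BBBBYYY
BBBBBBB
BBRBBBB

Answer: BBBBBBB
BBBBBBB
BBBBBBB
BBBBYYY
BBBBBBB
BBRBBBB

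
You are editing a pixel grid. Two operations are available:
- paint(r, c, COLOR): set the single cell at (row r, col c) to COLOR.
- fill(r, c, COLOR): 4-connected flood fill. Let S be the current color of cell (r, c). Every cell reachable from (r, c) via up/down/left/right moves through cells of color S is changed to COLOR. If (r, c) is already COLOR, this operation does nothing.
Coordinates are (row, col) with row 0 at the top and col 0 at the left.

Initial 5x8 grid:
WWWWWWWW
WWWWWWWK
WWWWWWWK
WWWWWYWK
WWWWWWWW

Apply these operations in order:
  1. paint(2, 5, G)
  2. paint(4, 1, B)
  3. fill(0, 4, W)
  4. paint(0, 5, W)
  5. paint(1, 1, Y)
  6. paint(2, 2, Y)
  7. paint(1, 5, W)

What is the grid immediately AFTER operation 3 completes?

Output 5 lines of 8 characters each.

After op 1 paint(2,5,G):
WWWWWWWW
WWWWWWWK
WWWWWGWK
WWWWWYWK
WWWWWWWW
After op 2 paint(4,1,B):
WWWWWWWW
WWWWWWWK
WWWWWGWK
WWWWWYWK
WBWWWWWW
After op 3 fill(0,4,W) [0 cells changed]:
WWWWWWWW
WWWWWWWK
WWWWWGWK
WWWWWYWK
WBWWWWWW

Answer: WWWWWWWW
WWWWWWWK
WWWWWGWK
WWWWWYWK
WBWWWWWW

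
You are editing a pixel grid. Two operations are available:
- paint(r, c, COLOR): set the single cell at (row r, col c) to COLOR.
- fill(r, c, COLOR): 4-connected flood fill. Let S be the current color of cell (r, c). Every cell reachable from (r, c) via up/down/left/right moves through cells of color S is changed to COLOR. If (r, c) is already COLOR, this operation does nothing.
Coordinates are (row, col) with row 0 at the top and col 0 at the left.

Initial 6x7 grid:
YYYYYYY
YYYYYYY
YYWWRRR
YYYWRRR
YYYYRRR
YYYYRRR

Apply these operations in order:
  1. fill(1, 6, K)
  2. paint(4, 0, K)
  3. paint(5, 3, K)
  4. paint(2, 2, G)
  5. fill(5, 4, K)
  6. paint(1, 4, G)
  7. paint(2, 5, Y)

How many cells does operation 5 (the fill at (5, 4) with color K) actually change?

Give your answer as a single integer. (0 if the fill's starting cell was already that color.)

Answer: 12

Derivation:
After op 1 fill(1,6,K) [27 cells changed]:
KKKKKKK
KKKKKKK
KKWWRRR
KKKWRRR
KKKKRRR
KKKKRRR
After op 2 paint(4,0,K):
KKKKKKK
KKKKKKK
KKWWRRR
KKKWRRR
KKKKRRR
KKKKRRR
After op 3 paint(5,3,K):
KKKKKKK
KKKKKKK
KKWWRRR
KKKWRRR
KKKKRRR
KKKKRRR
After op 4 paint(2,2,G):
KKKKKKK
KKKKKKK
KKGWRRR
KKKWRRR
KKKKRRR
KKKKRRR
After op 5 fill(5,4,K) [12 cells changed]:
KKKKKKK
KKKKKKK
KKGWKKK
KKKWKKK
KKKKKKK
KKKKKKK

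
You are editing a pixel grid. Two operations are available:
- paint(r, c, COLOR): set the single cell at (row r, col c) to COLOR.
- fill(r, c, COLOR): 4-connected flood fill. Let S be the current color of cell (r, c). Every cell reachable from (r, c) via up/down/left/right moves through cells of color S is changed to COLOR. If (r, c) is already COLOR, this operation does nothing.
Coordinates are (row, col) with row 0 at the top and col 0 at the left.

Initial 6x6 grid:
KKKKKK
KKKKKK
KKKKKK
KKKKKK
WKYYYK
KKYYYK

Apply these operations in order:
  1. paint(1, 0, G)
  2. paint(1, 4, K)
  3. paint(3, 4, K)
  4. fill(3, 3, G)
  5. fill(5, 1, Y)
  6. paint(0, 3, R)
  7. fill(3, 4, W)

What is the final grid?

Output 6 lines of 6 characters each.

After op 1 paint(1,0,G):
KKKKKK
GKKKKK
KKKKKK
KKKKKK
WKYYYK
KKYYYK
After op 2 paint(1,4,K):
KKKKKK
GKKKKK
KKKKKK
KKKKKK
WKYYYK
KKYYYK
After op 3 paint(3,4,K):
KKKKKK
GKKKKK
KKKKKK
KKKKKK
WKYYYK
KKYYYK
After op 4 fill(3,3,G) [28 cells changed]:
GGGGGG
GGGGGG
GGGGGG
GGGGGG
WGYYYG
GGYYYG
After op 5 fill(5,1,Y) [29 cells changed]:
YYYYYY
YYYYYY
YYYYYY
YYYYYY
WYYYYY
YYYYYY
After op 6 paint(0,3,R):
YYYRYY
YYYYYY
YYYYYY
YYYYYY
WYYYYY
YYYYYY
After op 7 fill(3,4,W) [34 cells changed]:
WWWRWW
WWWWWW
WWWWWW
WWWWWW
WWWWWW
WWWWWW

Answer: WWWRWW
WWWWWW
WWWWWW
WWWWWW
WWWWWW
WWWWWW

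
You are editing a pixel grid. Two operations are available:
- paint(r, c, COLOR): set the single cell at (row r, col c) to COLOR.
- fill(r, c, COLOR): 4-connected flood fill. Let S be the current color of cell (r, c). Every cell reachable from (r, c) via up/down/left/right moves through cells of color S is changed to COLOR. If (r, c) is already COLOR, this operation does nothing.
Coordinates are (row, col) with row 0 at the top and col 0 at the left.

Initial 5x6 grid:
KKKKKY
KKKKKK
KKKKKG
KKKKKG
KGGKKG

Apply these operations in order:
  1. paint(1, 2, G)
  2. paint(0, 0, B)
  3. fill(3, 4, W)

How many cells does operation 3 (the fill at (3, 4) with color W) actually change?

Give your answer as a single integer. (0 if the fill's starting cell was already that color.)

Answer: 22

Derivation:
After op 1 paint(1,2,G):
KKKKKY
KKGKKK
KKKKKG
KKKKKG
KGGKKG
After op 2 paint(0,0,B):
BKKKKY
KKGKKK
KKKKKG
KKKKKG
KGGKKG
After op 3 fill(3,4,W) [22 cells changed]:
BWWWWY
WWGWWW
WWWWWG
WWWWWG
WGGWWG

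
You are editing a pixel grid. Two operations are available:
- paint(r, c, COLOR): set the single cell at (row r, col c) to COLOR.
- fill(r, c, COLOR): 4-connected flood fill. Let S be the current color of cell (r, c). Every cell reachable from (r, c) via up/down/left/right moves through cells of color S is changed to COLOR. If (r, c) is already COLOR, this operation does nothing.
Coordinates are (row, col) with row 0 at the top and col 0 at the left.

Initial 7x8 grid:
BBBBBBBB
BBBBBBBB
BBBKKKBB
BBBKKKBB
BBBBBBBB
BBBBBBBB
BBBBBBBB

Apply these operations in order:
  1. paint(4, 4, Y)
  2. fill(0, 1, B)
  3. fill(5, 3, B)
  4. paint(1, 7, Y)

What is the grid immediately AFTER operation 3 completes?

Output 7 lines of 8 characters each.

After op 1 paint(4,4,Y):
BBBBBBBB
BBBBBBBB
BBBKKKBB
BBBKKKBB
BBBBYBBB
BBBBBBBB
BBBBBBBB
After op 2 fill(0,1,B) [0 cells changed]:
BBBBBBBB
BBBBBBBB
BBBKKKBB
BBBKKKBB
BBBBYBBB
BBBBBBBB
BBBBBBBB
After op 3 fill(5,3,B) [0 cells changed]:
BBBBBBBB
BBBBBBBB
BBBKKKBB
BBBKKKBB
BBBBYBBB
BBBBBBBB
BBBBBBBB

Answer: BBBBBBBB
BBBBBBBB
BBBKKKBB
BBBKKKBB
BBBBYBBB
BBBBBBBB
BBBBBBBB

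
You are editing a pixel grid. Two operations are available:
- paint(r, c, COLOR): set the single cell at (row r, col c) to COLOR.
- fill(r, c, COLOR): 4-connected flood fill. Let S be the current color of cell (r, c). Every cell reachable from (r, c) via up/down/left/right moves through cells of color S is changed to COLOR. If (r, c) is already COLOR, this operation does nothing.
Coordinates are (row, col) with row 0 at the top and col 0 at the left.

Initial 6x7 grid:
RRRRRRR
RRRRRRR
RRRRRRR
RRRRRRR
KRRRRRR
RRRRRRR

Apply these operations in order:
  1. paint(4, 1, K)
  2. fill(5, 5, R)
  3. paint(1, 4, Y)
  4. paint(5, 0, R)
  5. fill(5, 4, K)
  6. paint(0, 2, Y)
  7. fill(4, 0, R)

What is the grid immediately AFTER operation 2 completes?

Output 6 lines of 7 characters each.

After op 1 paint(4,1,K):
RRRRRRR
RRRRRRR
RRRRRRR
RRRRRRR
KKRRRRR
RRRRRRR
After op 2 fill(5,5,R) [0 cells changed]:
RRRRRRR
RRRRRRR
RRRRRRR
RRRRRRR
KKRRRRR
RRRRRRR

Answer: RRRRRRR
RRRRRRR
RRRRRRR
RRRRRRR
KKRRRRR
RRRRRRR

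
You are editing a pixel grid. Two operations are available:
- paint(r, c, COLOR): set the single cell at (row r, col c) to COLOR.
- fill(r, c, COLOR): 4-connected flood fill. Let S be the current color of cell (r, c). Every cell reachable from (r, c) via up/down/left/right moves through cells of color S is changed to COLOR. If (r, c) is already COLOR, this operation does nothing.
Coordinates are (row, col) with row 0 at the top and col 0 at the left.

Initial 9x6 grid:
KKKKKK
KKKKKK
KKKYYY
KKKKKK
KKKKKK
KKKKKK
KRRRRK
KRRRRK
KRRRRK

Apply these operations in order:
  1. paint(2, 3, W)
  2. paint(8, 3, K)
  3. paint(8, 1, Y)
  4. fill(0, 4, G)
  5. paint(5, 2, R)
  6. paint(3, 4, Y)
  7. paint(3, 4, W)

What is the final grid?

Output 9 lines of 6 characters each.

After op 1 paint(2,3,W):
KKKKKK
KKKKKK
KKKWYY
KKKKKK
KKKKKK
KKKKKK
KRRRRK
KRRRRK
KRRRRK
After op 2 paint(8,3,K):
KKKKKK
KKKKKK
KKKWYY
KKKKKK
KKKKKK
KKKKKK
KRRRRK
KRRRRK
KRRKRK
After op 3 paint(8,1,Y):
KKKKKK
KKKKKK
KKKWYY
KKKKKK
KKKKKK
KKKKKK
KRRRRK
KRRRRK
KYRKRK
After op 4 fill(0,4,G) [39 cells changed]:
GGGGGG
GGGGGG
GGGWYY
GGGGGG
GGGGGG
GGGGGG
GRRRRG
GRRRRG
GYRKRG
After op 5 paint(5,2,R):
GGGGGG
GGGGGG
GGGWYY
GGGGGG
GGGGGG
GGRGGG
GRRRRG
GRRRRG
GYRKRG
After op 6 paint(3,4,Y):
GGGGGG
GGGGGG
GGGWYY
GGGGYG
GGGGGG
GGRGGG
GRRRRG
GRRRRG
GYRKRG
After op 7 paint(3,4,W):
GGGGGG
GGGGGG
GGGWYY
GGGGWG
GGGGGG
GGRGGG
GRRRRG
GRRRRG
GYRKRG

Answer: GGGGGG
GGGGGG
GGGWYY
GGGGWG
GGGGGG
GGRGGG
GRRRRG
GRRRRG
GYRKRG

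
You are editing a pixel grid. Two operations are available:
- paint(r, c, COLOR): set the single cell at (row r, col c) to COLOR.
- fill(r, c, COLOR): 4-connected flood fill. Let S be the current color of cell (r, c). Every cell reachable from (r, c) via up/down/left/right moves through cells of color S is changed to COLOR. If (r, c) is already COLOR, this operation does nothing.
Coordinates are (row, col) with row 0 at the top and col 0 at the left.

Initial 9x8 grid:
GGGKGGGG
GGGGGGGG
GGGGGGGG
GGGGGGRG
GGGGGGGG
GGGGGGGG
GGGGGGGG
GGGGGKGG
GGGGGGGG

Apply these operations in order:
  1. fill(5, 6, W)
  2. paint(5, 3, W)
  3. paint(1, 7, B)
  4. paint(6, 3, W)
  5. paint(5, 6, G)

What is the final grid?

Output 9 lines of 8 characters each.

Answer: WWWKWWWW
WWWWWWWB
WWWWWWWW
WWWWWWRW
WWWWWWWW
WWWWWWGW
WWWWWWWW
WWWWWKWW
WWWWWWWW

Derivation:
After op 1 fill(5,6,W) [69 cells changed]:
WWWKWWWW
WWWWWWWW
WWWWWWWW
WWWWWWRW
WWWWWWWW
WWWWWWWW
WWWWWWWW
WWWWWKWW
WWWWWWWW
After op 2 paint(5,3,W):
WWWKWWWW
WWWWWWWW
WWWWWWWW
WWWWWWRW
WWWWWWWW
WWWWWWWW
WWWWWWWW
WWWWWKWW
WWWWWWWW
After op 3 paint(1,7,B):
WWWKWWWW
WWWWWWWB
WWWWWWWW
WWWWWWRW
WWWWWWWW
WWWWWWWW
WWWWWWWW
WWWWWKWW
WWWWWWWW
After op 4 paint(6,3,W):
WWWKWWWW
WWWWWWWB
WWWWWWWW
WWWWWWRW
WWWWWWWW
WWWWWWWW
WWWWWWWW
WWWWWKWW
WWWWWWWW
After op 5 paint(5,6,G):
WWWKWWWW
WWWWWWWB
WWWWWWWW
WWWWWWRW
WWWWWWWW
WWWWWWGW
WWWWWWWW
WWWWWKWW
WWWWWWWW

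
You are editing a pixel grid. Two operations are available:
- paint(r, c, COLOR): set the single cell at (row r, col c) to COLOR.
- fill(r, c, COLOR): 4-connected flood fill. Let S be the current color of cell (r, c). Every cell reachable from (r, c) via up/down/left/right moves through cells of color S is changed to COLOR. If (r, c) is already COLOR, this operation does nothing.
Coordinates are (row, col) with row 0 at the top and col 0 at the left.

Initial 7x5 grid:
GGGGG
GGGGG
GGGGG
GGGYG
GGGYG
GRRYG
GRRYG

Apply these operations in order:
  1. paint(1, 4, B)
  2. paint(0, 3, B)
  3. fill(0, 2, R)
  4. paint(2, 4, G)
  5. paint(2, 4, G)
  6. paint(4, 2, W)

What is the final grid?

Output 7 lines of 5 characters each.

After op 1 paint(1,4,B):
GGGGG
GGGGB
GGGGG
GGGYG
GGGYG
GRRYG
GRRYG
After op 2 paint(0,3,B):
GGGBG
GGGGB
GGGGG
GGGYG
GGGYG
GRRYG
GRRYG
After op 3 fill(0,2,R) [24 cells changed]:
RRRBG
RRRRB
RRRRR
RRRYR
RRRYR
RRRYR
RRRYR
After op 4 paint(2,4,G):
RRRBG
RRRRB
RRRRG
RRRYR
RRRYR
RRRYR
RRRYR
After op 5 paint(2,4,G):
RRRBG
RRRRB
RRRRG
RRRYR
RRRYR
RRRYR
RRRYR
After op 6 paint(4,2,W):
RRRBG
RRRRB
RRRRG
RRRYR
RRWYR
RRRYR
RRRYR

Answer: RRRBG
RRRRB
RRRRG
RRRYR
RRWYR
RRRYR
RRRYR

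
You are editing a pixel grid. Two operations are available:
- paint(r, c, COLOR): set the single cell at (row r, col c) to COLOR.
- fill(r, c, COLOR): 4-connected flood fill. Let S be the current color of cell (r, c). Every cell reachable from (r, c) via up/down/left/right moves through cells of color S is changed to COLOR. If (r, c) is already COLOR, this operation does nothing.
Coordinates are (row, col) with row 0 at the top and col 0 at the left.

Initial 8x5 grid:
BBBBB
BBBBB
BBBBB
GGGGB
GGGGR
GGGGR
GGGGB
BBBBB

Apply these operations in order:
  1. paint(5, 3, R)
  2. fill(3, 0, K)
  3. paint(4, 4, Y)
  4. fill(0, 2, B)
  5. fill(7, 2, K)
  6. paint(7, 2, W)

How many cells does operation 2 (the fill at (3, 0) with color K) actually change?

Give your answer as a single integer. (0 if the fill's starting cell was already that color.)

After op 1 paint(5,3,R):
BBBBB
BBBBB
BBBBB
GGGGB
GGGGR
GGGRR
GGGGB
BBBBB
After op 2 fill(3,0,K) [15 cells changed]:
BBBBB
BBBBB
BBBBB
KKKKB
KKKKR
KKKRR
KKKKB
BBBBB

Answer: 15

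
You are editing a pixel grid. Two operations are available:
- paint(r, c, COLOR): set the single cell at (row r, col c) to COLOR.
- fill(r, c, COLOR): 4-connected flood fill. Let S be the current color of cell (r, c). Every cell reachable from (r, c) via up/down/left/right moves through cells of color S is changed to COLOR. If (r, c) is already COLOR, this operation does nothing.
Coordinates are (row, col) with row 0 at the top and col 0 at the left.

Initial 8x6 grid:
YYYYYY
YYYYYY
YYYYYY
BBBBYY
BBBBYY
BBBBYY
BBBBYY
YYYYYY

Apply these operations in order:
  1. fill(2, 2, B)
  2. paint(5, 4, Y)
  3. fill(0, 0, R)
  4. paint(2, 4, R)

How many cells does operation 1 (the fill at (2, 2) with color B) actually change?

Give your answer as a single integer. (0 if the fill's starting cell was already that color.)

After op 1 fill(2,2,B) [32 cells changed]:
BBBBBB
BBBBBB
BBBBBB
BBBBBB
BBBBBB
BBBBBB
BBBBBB
BBBBBB

Answer: 32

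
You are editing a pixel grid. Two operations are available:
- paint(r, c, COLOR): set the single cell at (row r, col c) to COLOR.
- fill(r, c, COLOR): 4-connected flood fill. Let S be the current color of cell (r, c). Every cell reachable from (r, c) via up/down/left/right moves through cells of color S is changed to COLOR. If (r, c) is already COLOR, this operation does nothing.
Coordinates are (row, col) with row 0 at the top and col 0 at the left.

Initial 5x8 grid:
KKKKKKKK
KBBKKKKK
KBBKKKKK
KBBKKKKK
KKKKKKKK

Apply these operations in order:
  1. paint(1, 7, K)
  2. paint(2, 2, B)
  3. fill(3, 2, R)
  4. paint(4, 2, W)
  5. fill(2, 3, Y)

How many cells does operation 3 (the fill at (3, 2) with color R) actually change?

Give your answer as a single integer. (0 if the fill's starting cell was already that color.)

Answer: 6

Derivation:
After op 1 paint(1,7,K):
KKKKKKKK
KBBKKKKK
KBBKKKKK
KBBKKKKK
KKKKKKKK
After op 2 paint(2,2,B):
KKKKKKKK
KBBKKKKK
KBBKKKKK
KBBKKKKK
KKKKKKKK
After op 3 fill(3,2,R) [6 cells changed]:
KKKKKKKK
KRRKKKKK
KRRKKKKK
KRRKKKKK
KKKKKKKK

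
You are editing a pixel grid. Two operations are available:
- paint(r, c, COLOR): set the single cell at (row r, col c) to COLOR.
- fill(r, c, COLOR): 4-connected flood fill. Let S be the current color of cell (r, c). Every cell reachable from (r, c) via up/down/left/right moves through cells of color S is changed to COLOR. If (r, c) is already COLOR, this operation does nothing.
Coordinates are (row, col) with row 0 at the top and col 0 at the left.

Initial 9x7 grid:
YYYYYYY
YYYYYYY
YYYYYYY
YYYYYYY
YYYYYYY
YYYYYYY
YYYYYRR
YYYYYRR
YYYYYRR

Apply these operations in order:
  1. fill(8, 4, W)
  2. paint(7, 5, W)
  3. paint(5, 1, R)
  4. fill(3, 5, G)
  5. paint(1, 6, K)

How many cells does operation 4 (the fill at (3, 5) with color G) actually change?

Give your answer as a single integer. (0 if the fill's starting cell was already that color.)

After op 1 fill(8,4,W) [57 cells changed]:
WWWWWWW
WWWWWWW
WWWWWWW
WWWWWWW
WWWWWWW
WWWWWWW
WWWWWRR
WWWWWRR
WWWWWRR
After op 2 paint(7,5,W):
WWWWWWW
WWWWWWW
WWWWWWW
WWWWWWW
WWWWWWW
WWWWWWW
WWWWWRR
WWWWWWR
WWWWWRR
After op 3 paint(5,1,R):
WWWWWWW
WWWWWWW
WWWWWWW
WWWWWWW
WWWWWWW
WRWWWWW
WWWWWRR
WWWWWWR
WWWWWRR
After op 4 fill(3,5,G) [57 cells changed]:
GGGGGGG
GGGGGGG
GGGGGGG
GGGGGGG
GGGGGGG
GRGGGGG
GGGGGRR
GGGGGGR
GGGGGRR

Answer: 57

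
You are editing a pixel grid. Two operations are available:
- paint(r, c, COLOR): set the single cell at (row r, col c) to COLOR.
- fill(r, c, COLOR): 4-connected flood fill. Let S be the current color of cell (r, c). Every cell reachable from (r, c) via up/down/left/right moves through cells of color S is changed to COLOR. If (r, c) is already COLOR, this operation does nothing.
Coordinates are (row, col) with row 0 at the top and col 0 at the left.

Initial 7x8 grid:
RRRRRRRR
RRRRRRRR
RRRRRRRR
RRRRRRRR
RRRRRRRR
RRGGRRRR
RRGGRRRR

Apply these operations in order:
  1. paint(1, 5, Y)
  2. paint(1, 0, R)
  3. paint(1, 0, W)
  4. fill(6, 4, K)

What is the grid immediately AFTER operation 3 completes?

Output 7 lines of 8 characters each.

Answer: RRRRRRRR
WRRRRYRR
RRRRRRRR
RRRRRRRR
RRRRRRRR
RRGGRRRR
RRGGRRRR

Derivation:
After op 1 paint(1,5,Y):
RRRRRRRR
RRRRRYRR
RRRRRRRR
RRRRRRRR
RRRRRRRR
RRGGRRRR
RRGGRRRR
After op 2 paint(1,0,R):
RRRRRRRR
RRRRRYRR
RRRRRRRR
RRRRRRRR
RRRRRRRR
RRGGRRRR
RRGGRRRR
After op 3 paint(1,0,W):
RRRRRRRR
WRRRRYRR
RRRRRRRR
RRRRRRRR
RRRRRRRR
RRGGRRRR
RRGGRRRR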